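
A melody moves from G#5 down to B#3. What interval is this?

Descending from G#5 to B#3 is the same interval as ascending B#3 to G#5.
B to G spans six letter names (B-C-D-E-F-G), plus an octave — that makes it a thirteenth of some quality.
At 20 semitones, B#3→G#5 falls one short of a major thirteenth: minor.
(Equivalently, a compound minor sixth: a minor sixth plus an octave.)

minor thirteenth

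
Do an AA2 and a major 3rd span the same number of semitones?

A doubly augmented second = 4 semitones = a major third; enharmonically equal.

Yes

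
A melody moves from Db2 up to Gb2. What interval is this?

perfect 4th

D to G spans four letter names (D-E-F-G): a fourth.
Counting semitones, Db2→Gb2 is 5, which is the perfect fourth.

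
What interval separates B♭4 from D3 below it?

Descending from Bb4 to D3 is the same interval as ascending D3 to Bb4.
D to B spans six letter names (D-E-F-G-A-B), plus an octave, so the interval is some kind of thirteenth.
D3 to Bb4 is 20 semitones, a half step short of the major thirteenth (21), so this is minor.
(Equivalently, a compound minor sixth: a minor sixth plus an octave.)

minor thirteenth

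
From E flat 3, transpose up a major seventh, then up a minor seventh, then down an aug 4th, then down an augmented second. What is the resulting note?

F double-flat 4

Up a major seventh from Eb3: D4 (11 semitones up).
D4 up a minor seventh → C5 (10 semitones).
C5 down an augmented fourth → Gb4 (6 semitones).
Down an augmented second from Gb4: Fbb4 (3 semitones down).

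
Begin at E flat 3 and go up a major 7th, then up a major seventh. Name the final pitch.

Up a major seventh from Eb3: D4 (11 semitones up).
A major seventh up from D4 is C#5.

C sharp 5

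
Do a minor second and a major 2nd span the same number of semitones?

No

A minor second spans 1 semitone; a major second spans 2 semitones. They differ by 1.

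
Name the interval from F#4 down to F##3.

diminished 8th

Descending from F#4 to F##3 is the same interval as ascending F##3 to F#4.
F to F is the same letter name, plus an octave, so the interval is some kind of octave.
F##3 to F#4 spans 11 semitones — one semitone narrower than the perfect octave (12) — giving a diminished octave.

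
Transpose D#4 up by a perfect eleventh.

The eleventh's letter: D up four letter names plus an octave → G.
Moving 17 semitones up from D#4 (the size of a perfect eleventh) reaches G#5.

G#5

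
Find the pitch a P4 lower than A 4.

E 4

Counting four letter names down from A lands on E.
Moving 5 semitones down from A4 (the size of a perfect fourth) reaches E4.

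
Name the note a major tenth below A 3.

F 2

The tenth's letter: A down three letter names plus an octave → F.
Moving 16 semitones down from A3 (the size of a major tenth) reaches F2.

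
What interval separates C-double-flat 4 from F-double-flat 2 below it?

P12

Descending from Cbb4 to Fbb2 is the same interval as ascending Fbb2 to Cbb4.
F to C spans five letter names (F-G-A-B-C), plus an octave — that makes it a twelfth of some quality.
Fbb2 to Cbb4 is 19 semitones, matching the perfect twelfth exactly, so the quality is perfect.
(Equivalently, a compound perfect fifth: a perfect fifth plus an octave.)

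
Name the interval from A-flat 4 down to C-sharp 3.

Descending from Ab4 to C#3 is the same interval as ascending C#3 to Ab4.
C to A spans six letter names (C-D-E-F-G-A), plus an octave — that makes it a thirteenth of some quality.
A major thirteenth would be 21 semitones; C#3 to Ab4 is 19, two semitones narrower, so the interval is diminished.
(Equivalently, a compound diminished sixth: a diminished sixth plus an octave.)

diminished 13th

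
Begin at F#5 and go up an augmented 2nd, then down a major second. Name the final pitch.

F##5

Up an augmented second from F#5: G##5 (3 semitones up).
Down a major second from G##5: F##5 (2 semitones down).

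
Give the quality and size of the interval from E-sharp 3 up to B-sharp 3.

E to B spans five letter names (E-F-G-A-B), so the interval is some kind of fifth.
E#3 to B#3 is 7 semitones, matching the perfect fifth exactly, so the quality is perfect.

perfect 5th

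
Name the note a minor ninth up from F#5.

G6

The ninth's letter: F up two letter names plus an octave → G.
Moving 13 semitones up from F#5 (the size of a minor ninth) reaches G6.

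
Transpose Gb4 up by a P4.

The fourth takes the letter from G up to C.
Moving 5 semitones up from Gb4 (the size of a perfect fourth) reaches Cb5.

Cb5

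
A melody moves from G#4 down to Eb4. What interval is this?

Descending from G#4 to Eb4 is the same interval as ascending Eb4 to G#4.
E to G spans three letter names (E-F-G): a third.
A major third would be 4 semitones; Eb4 to G#4 is 5, one semitone wider, so the interval is augmented.

augmented 3rd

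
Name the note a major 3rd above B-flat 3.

D 4

The third takes the letter from B up to D.
Moving 4 semitones up from Bb3 (the size of a major third) reaches D4.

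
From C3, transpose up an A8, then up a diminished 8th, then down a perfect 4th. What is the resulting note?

An augmented octave up from C3 is C#4.
C#4 up a diminished octave → C5 (11 semitones).
A perfect fourth down from C5 is G4.

G4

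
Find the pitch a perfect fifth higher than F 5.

C 6

The fifth takes the letter from F up to C.
Moving 7 semitones up from F5 (the size of a perfect fifth) reaches C6.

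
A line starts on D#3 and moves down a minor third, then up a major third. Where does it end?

D##3

A minor third down from D#3 is B#2.
B#2 up a major third → D##3 (4 semitones).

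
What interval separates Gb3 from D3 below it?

Descending from Gb3 to D3 is the same interval as ascending D3 to Gb3.
D to G spans four letter names (D-E-F-G): a fourth.
A perfect fourth would be 5 semitones; D3 to Gb3 is 4, one semitone narrower, so the interval is diminished.

diminished fourth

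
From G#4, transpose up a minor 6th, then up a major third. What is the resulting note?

G#5

A minor sixth up from G#4 is E5.
A major third up from E5 is G#5.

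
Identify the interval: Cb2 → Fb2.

perfect fourth

C to F spans four letter names (C-D-E-F), so the interval is some kind of fourth.
Counting semitones, Cb2→Fb2 is 5, which is the perfect fourth.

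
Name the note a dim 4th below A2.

E#2

Four letter names down from A: E.
A diminished fourth spans 4 semitones, so from A2 the target pitch is E#2.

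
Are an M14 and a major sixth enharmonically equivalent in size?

No

A major fourteenth spans 23 semitones; a major sixth spans 9 semitones. They differ by 14.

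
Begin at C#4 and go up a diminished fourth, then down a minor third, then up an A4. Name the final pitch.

C#4 up a diminished fourth → F4 (4 semitones).
Down a minor third from F4: D4 (3 semitones down).
Up an augmented fourth from D4: G#4 (6 semitones up).

G#4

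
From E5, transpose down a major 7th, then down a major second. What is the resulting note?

E5 down a major seventh → F4 (11 semitones).
F4 down a major second → Eb4 (2 semitones).

Eb4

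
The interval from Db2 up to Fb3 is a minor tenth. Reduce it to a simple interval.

Subtracting seven from the interval number removes an octave: 10 − 7 = 3.
So a minor tenth is an octave plus a minor third. The quality is unchanged.

m3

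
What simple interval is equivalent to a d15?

Take out an octave (7 from the number): 15 − 7 = 8.
That makes a diminished fifteenth a compound diminished octave — an octave plus a diminished octave.

diminished octave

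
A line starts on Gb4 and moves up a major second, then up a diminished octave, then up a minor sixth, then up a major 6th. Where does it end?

Gb4 up a major second → Ab4 (2 semitones).
Ab4 up a diminished octave → Abb5 (11 semitones).
A minor sixth up from Abb5 is Fbb6.
A major sixth up from Fbb6 is Dbb7.

Dbb7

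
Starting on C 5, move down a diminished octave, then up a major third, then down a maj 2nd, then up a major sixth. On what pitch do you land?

B sharp 4

A diminished octave down from C5 is C#4.
A major third up from C#4 is E#4.
A major second down from E#4 is D#4.
D#4 up a major sixth → B#4 (9 semitones).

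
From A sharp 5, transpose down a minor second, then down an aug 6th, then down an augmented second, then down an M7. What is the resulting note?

B double-flat 3

A minor second down from A#5 is G##5.
Down an augmented sixth from G##5: B4 (10 semitones down).
B4 down an augmented second → Ab4 (3 semitones).
Down a major seventh from Ab4: Bbb3 (11 semitones down).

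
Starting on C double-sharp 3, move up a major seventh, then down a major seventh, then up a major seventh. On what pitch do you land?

B double-sharp 3

C##3 up a major seventh → B##3 (11 semitones).
A major seventh down from B##3 is C##3.
A major seventh up from C##3 is B##3.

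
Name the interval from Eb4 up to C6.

E to C spans six letter names (E-F-G-A-B-C), plus an octave, so the interval is some kind of thirteenth.
Counting semitones, Eb4→C6 is 21, which is the major thirteenth.
(Equivalently, a compound major sixth: a major sixth plus an octave.)

major thirteenth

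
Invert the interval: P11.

P5

First reduce the compound perfect eleventh to its simple form, a perfect fourth.
Interval numbers invert to sum to nine: 4 + 5 = 9, so a fourth inverts to a fifth.
And perfect stays perfect under inversion, so we get a perfect fifth.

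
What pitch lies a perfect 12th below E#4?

A#2

Five letters down from E (plus an octave) reaches A.
Moving 19 semitones down from E#4 (the size of a perfect twelfth) reaches A#2.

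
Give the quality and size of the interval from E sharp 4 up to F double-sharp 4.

major 2nd

E to F spans two letter names (E-F), so the interval is some kind of second.
Counting semitones, E#4→F##4 is 2, which is the major second.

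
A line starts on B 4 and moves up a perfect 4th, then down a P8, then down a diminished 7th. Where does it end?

A perfect fourth up from B4 is E5.
Down a perfect octave from E5: E4 (12 semitones down).
Down a diminished seventh from E4: F##3 (9 semitones down).

F double-sharp 3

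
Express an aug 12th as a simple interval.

augmented 5th

Take out an octave (7 from the number): 12 − 7 = 5.
Quality carries through unchanged, so the simple form is an augmented fifth.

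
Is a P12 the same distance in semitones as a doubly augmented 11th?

Both span 19 semitones: a perfect twelfth and a doubly augmented eleventh are the same chromatic distance.

Yes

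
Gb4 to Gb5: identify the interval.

G to G is the same letter name, plus an octave, so the interval is some kind of octave.
Gb4 to Gb5 is 12 semitones, matching the perfect octave exactly, so the quality is perfect.

perfect octave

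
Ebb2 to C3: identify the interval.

augmented sixth

E to C spans six letter names (E-F-G-A-B-C): a sixth.
The major sixth is 9 semitones; here we have 10, one semitone wider: augmented.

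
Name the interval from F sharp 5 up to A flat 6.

d10

F to A spans three letter names (F-G-A), plus an octave, so the interval is some kind of tenth.
The major tenth is 16 semitones; here we have 14, two semitones narrower: diminished.
(Equivalently, a compound diminished third: a diminished third plus an octave.)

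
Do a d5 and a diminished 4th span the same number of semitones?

No

6 semitones (diminished fifth) vs 4 semitones (diminished fourth): not equal.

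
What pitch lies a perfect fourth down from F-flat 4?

The fourth takes the letter from F down to C.
A perfect fourth spans 5 semitones, so from Fb4 the target pitch is Cb4.

C-flat 4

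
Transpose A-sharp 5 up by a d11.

D 7

The eleventh's letter: A up four letter names plus an octave → D.
A diminished eleventh is 16 semitones; 16 semitones up from A#5 gives D7.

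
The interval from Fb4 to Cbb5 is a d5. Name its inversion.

Interval numbers invert to sum to nine: 5 + 4 = 9, so a fifth inverts to a fourth.
And diminished becomes augmented under inversion, so we get an augmented fourth.

A4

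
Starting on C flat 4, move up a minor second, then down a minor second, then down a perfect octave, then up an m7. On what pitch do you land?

Up a minor second from Cb4: Dbb4 (1 semitone up).
A minor second down from Dbb4 is Cb4.
A perfect octave down from Cb4 is Cb3.
A minor seventh up from Cb3 is Bbb3.

B double-flat 3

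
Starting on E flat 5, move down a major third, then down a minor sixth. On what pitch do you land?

Down a major third from Eb5: Cb5 (4 semitones down).
Cb5 down a minor sixth → Eb4 (8 semitones).

E flat 4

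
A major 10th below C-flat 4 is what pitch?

A-double-flat 2

Counting three letter names plus an octave down from C lands on A.
Moving 16 semitones down from Cb4 (the size of a major tenth) reaches Abb2.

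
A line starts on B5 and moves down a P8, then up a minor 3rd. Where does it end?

Down a perfect octave from B5: B4 (12 semitones down).
B4 up a minor third → D5 (3 semitones).

D5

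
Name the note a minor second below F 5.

Counting two letter names down from F lands on E.
A minor second spans 1 semitone, so from F5 the target pitch is E5.

E 5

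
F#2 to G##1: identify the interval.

diminished seventh

Descending from F#2 to G##1 is the same interval as ascending G##1 to F#2.
G to F spans seven letter names (G-A-B-C-D-E-F) — that makes it a seventh of some quality.
The major seventh is 11 semitones; here we have 9, two semitones narrower: diminished.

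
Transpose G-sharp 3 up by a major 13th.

Counting six letter names plus an octave up from G lands on E.
A major thirteenth spans 21 semitones, so from G#3 the target pitch is E#5.

E-sharp 5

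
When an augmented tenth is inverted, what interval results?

d6

First reduce the compound augmented tenth to its simple form, an augmented third.
Interval numbers invert to sum to nine: 3 + 6 = 9, so a third inverts to a sixth.
Quality inverts too: augmented becomes diminished. That makes the inversion a diminished sixth.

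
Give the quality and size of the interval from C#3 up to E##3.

C to E spans three letter names (C-D-E), so the interval is some kind of third.
The major third is 4 semitones; here we have 5, one semitone wider: augmented.

augmented third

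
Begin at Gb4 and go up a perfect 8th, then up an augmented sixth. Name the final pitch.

E6

Gb4 up a perfect octave → Gb5 (12 semitones).
Up an augmented sixth from Gb5: E6 (10 semitones up).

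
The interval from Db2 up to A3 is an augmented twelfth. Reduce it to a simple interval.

augmented fifth

Subtracting seven from the interval number removes an octave: 12 − 7 = 5.
Quality carries through unchanged, so the simple form is an augmented fifth.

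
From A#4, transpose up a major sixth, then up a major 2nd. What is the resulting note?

A#4 up a major sixth → F##5 (9 semitones).
F##5 up a major second → G##5 (2 semitones).

G##5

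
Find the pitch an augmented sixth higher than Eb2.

Six letter names up from E: C.
An augmented sixth spans 10 semitones, so from Eb2 the target pitch is C#3.

C#3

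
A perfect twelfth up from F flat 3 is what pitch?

C flat 5

Counting five letter names plus an octave up from F lands on C.
A perfect twelfth spans 19 semitones, so from Fb3 the target pitch is Cb5.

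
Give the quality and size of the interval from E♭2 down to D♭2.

major 2nd

Descending from Eb2 to Db2 is the same interval as ascending Db2 to Eb2.
D to E spans two letter names (D-E): a second.
Db2 to Eb2 is 2 semitones, matching the major second exactly, so the quality is major.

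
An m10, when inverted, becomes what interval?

major sixth

First reduce the compound minor tenth to its simple form, a minor third.
The rule of nine gives the new number: 9 − 3 = 6, so a third becomes a sixth.
And minor becomes major under inversion, so we get a major sixth.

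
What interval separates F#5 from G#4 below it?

Descending from F#5 to G#4 is the same interval as ascending G#4 to F#5.
G to F spans seven letter names (G-A-B-C-D-E-F) — that makes it a seventh of some quality.
A major seventh would be 11 semitones, but G#4 to F#5 is 10 — one semitone narrower, making it a minor seventh.

minor seventh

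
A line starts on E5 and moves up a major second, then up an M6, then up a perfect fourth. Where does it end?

G#6

E5 up a major second → F#5 (2 semitones).
F#5 up a major sixth → D#6 (9 semitones).
Up a perfect fourth from D#6: G#6 (5 semitones up).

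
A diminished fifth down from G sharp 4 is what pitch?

C double-sharp 4

Five letter names down from G: C.
A diminished fifth spans 6 semitones, so from G#4 the target pitch is C##4.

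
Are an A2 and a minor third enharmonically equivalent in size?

Yes

Both span 3 semitones: an augmented second and a minor third are the same chromatic distance.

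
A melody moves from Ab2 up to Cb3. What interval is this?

minor third

A to C spans three letter names (A-B-C), so the interval is some kind of third.
Ab2 to Cb3 is 3 semitones, a half step short of the major third (4), so this is minor.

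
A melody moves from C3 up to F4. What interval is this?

perfect eleventh

C to F spans four letter names (C-D-E-F), plus an octave, so the interval is some kind of eleventh.
The perfect eleventh spans 17 semitones, and C3 to F4 is exactly 17 semitones — so this is a perfect eleventh.
(Equivalently, a compound perfect fourth: a perfect fourth plus an octave.)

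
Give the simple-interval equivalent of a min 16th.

Subtracting seven from the interval number removes an octave: 16 − 14 = 2.
So a minor sixteenth is 2 octaves plus a minor second. The quality is unchanged.

m2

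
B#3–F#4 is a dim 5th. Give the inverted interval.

A4

Interval numbers invert to sum to nine: 5 + 4 = 9, so a fifth inverts to a fourth.
Quality inverts too: diminished becomes augmented. That makes the inversion an augmented fourth.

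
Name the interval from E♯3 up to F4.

E to F spans two letter names (E-F), plus an octave: a ninth.
E#3 to F4 spans 12 semitones — two semitones narrower than the major ninth (14) — giving a diminished ninth.

diminished 9th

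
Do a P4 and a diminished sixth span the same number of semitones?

5 semitones (perfect fourth) vs 7 semitones (diminished sixth): not equal.

No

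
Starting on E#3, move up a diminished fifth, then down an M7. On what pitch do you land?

Up a diminished fifth from E#3: B3 (6 semitones up).
Down a major seventh from B3: C3 (11 semitones down).

C3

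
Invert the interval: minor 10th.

First reduce the compound minor tenth to its simple form, a minor third.
The rule of nine gives the new number: 9 − 3 = 6, so a third becomes a sixth.
The quality also flips — minor becomes major — giving a major sixth.

major sixth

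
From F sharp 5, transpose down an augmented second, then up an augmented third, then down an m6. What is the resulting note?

An augmented second down from F#5 is Eb5.
Eb5 up an augmented third → G#5 (5 semitones).
G#5 down a minor sixth → B#4 (8 semitones).

B sharp 4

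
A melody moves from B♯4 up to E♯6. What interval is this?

B to E spans four letter names (B-C-D-E), plus an octave, so the interval is some kind of eleventh.
B#4 to E#6 is 17 semitones, matching the perfect eleventh exactly, so the quality is perfect.
(Equivalently, a compound perfect fourth: a perfect fourth plus an octave.)

perfect eleventh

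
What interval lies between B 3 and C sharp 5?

major ninth

B to C spans two letter names (B-C), plus an octave, so the interval is some kind of ninth.
Counting semitones, B3→C#5 is 14, which is the major ninth.
(Equivalently, a compound major second: a major second plus an octave.)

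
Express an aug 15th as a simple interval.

augmented 8th

Take out an octave (7 from the number): 15 − 7 = 8.
So an augmented fifteenth is an octave plus an augmented octave. The quality is unchanged.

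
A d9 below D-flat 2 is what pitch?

C-sharp 1

The ninth's letter: D down two letter names plus an octave → C.
A diminished ninth is 12 semitones; 12 semitones down from Db2 gives C#1.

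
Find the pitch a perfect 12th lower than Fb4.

Counting five letter names plus an octave down from F lands on B.
A perfect twelfth spans 19 semitones, so from Fb4 the target pitch is Bbb2.

Bbb2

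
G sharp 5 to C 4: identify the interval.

A12

Descending from G#5 to C4 is the same interval as ascending C4 to G#5.
C to G spans five letter names (C-D-E-F-G), plus an octave, so the interval is some kind of twelfth.
The perfect twelfth is 19 semitones; here we have 20, one semitone wider: augmented.
(Equivalently, a compound augmented fifth: an augmented fifth plus an octave.)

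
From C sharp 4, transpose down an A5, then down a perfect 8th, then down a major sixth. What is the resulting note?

A flat 1

An augmented fifth down from C#4 is F3.
Down a perfect octave from F3: F2 (12 semitones down).
F2 down a major sixth → Ab1 (9 semitones).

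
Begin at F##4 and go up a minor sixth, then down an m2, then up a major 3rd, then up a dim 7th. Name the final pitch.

D#6

A minor sixth up from F##4 is D#5.
Down a minor second from D#5: C##5 (1 semitone down).
A major third up from C##5 is E##5.
A diminished seventh up from E##5 is D#6.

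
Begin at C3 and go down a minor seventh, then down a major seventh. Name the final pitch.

Down a minor seventh from C3: D2 (10 semitones down).
Down a major seventh from D2: Eb1 (11 semitones down).

Eb1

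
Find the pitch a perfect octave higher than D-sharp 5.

D-sharp 6

The letter stays D (same as the start), shifted an octave up.
A perfect octave is 12 semitones; 12 semitones up from D#5 gives D#6.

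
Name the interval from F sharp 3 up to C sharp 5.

F to C spans five letter names (F-G-A-B-C), plus an octave, so the interval is some kind of twelfth.
The perfect twelfth spans 19 semitones, and F#3 to C#5 is exactly 19 semitones — so this is a perfect twelfth.
(Equivalently, a compound perfect fifth: a perfect fifth plus an octave.)

perfect 12th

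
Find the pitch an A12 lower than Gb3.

Cbb2

Five letters down from G (plus an octave) reaches C.
An augmented twelfth spans 20 semitones, so from Gb3 the target pitch is Cbb2.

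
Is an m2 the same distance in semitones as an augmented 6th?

A minor second spans 1 semitone; an augmented sixth spans 10 semitones. They differ by 9.

No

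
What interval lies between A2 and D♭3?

A to D spans four letter names (A-B-C-D): a fourth.
The perfect fourth is 5 semitones; here we have 4, one semitone narrower: diminished.

diminished fourth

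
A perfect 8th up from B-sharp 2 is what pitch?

B-sharp 3

An octave keeps the letter name B, an octave up from B.
A perfect octave spans 12 semitones, so from B#2 the target pitch is B#3.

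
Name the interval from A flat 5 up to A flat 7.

perfect 15th

A to A is the same letter name, plus 2 octaves — that makes it a fifteenth of some quality.
Ab5 to Ab7 is 24 semitones, matching the perfect fifteenth exactly, so the quality is perfect.
(Equivalently, a compound perfect octave: a perfect octave plus an octave.)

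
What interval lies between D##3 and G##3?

D to G spans four letter names (D-E-F-G) — that makes it a fourth of some quality.
The perfect fourth spans 5 semitones, and D##3 to G##3 is exactly 5 semitones — so this is a perfect fourth.

perfect fourth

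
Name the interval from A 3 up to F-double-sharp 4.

A to F spans six letter names (A-B-C-D-E-F) — that makes it a sixth of some quality.
A major sixth would be 9 semitones; A3 to F##4 is 10, one semitone wider, so the interval is augmented.

augmented 6th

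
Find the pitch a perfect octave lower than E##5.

The letter stays E (same as the start), shifted an octave down.
A perfect octave is 12 semitones; 12 semitones down from E##5 gives E##4.

E##4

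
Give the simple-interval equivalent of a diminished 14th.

diminished seventh

Take out an octave (7 from the number): 14 − 7 = 7.
So a diminished fourteenth is an octave plus a diminished seventh. The quality is unchanged.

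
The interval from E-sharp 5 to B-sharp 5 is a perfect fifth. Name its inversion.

perfect 4th

The rule of nine gives the new number: 9 − 5 = 4, so a fifth becomes a fourth.
Quality inverts too: perfect stays perfect. That makes the inversion a perfect fourth.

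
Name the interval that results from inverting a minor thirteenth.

major 3rd

First reduce the compound minor thirteenth to its simple form, a minor sixth.
Interval numbers invert to sum to nine: 6 + 3 = 9, so a sixth inverts to a third.
And minor becomes major under inversion, so we get a major third.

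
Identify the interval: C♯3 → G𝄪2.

d4

Descending from C#3 to G##2 is the same interval as ascending G##2 to C#3.
G to C spans four letter names (G-A-B-C), so the interval is some kind of fourth.
G##2 to C#3 spans 4 semitones — one semitone narrower than the perfect fourth (5) — giving a diminished fourth.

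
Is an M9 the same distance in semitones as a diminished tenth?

Yes

Both span 14 semitones: a major ninth and a diminished tenth are the same chromatic distance.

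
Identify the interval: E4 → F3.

major 7th

Descending from E4 to F3 is the same interval as ascending F3 to E4.
F to E spans seven letter names (F-G-A-B-C-D-E), so the interval is some kind of seventh.
F3 to E4 is 11 semitones, matching the major seventh exactly, so the quality is major.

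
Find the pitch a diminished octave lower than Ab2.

A1

The letter stays A (same as the start), shifted an octave down.
A diminished octave spans 11 semitones, so from Ab2 the target pitch is A1.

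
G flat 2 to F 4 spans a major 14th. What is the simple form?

Subtracting seven from the interval number removes an octave: 14 − 7 = 7.
That makes a major fourteenth a compound major seventh — an octave plus a major seventh.

major 7th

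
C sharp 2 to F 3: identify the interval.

diminished eleventh

C to F spans four letter names (C-D-E-F), plus an octave, so the interval is some kind of eleventh.
The perfect eleventh is 17 semitones; here we have 16, one semitone narrower: diminished.
(Equivalently, a compound diminished fourth: a diminished fourth plus an octave.)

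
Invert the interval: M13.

m3

First reduce the compound major thirteenth to its simple form, a major sixth.
Interval numbers invert to sum to nine: 6 + 3 = 9, so a sixth inverts to a third.
The quality also flips — major becomes minor — giving a minor third.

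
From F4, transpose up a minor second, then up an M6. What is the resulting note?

F4 up a minor second → Gb4 (1 semitone).
A major sixth up from Gb4 is Eb5.

Eb5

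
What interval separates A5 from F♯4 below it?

m10

Descending from A5 to F#4 is the same interval as ascending F#4 to A5.
F to A spans three letter names (F-G-A), plus an octave — that makes it a tenth of some quality.
F#4 to A5 is 15 semitones, a half step short of the major tenth (16), so this is minor.
(Equivalently, a compound minor third: a minor third plus an octave.)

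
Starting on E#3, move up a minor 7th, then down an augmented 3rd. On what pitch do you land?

Up a minor seventh from E#3: D#4 (10 semitones up).
Down an augmented third from D#4: Bb3 (5 semitones down).

Bb3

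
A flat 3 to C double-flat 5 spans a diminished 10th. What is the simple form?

d3

Take out an octave (7 from the number): 10 − 7 = 3.
Quality carries through unchanged, so the simple form is a diminished third.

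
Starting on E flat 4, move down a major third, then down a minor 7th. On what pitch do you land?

A major third down from Eb4 is Cb4.
Down a minor seventh from Cb4: Db3 (10 semitones down).

D flat 3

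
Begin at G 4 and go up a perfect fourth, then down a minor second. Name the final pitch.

G4 up a perfect fourth → C5 (5 semitones).
Down a minor second from C5: B4 (1 semitone down).

B 4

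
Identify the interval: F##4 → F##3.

perfect 8th

Descending from F##4 to F##3 is the same interval as ascending F##3 to F##4.
F to F is the same letter name, plus an octave — that makes it an octave of some quality.
Counting semitones, F##3→F##4 is 12, which is the perfect octave.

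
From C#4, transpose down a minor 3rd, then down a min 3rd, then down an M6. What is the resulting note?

Down a minor third from C#4: A#3 (3 semitones down).
Down a minor third from A#3: F##3 (3 semitones down).
F##3 down a major sixth → A#2 (9 semitones).

A#2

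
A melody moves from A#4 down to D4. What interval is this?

augmented fifth

Descending from A#4 to D4 is the same interval as ascending D4 to A#4.
D to A spans five letter names (D-E-F-G-A) — that makes it a fifth of some quality.
The perfect fifth is 7 semitones; here we have 8, one semitone wider: augmented.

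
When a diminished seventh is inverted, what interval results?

Inverted interval numbers add to nine, so a seventh pairs with a second (7 + 2 = 9).
Quality inverts too: diminished becomes augmented. That makes the inversion an augmented second.

augmented 2nd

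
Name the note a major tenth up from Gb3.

Bb4

Three letters up from G (plus an octave) reaches B.
A major tenth spans 16 semitones, so from Gb3 the target pitch is Bb4.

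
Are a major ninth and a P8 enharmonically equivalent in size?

A major ninth spans 14 semitones; a perfect octave spans 12 semitones. They differ by 2.

No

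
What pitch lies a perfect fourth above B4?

Counting four letter names up from B lands on E.
Moving 5 semitones up from B4 (the size of a perfect fourth) reaches E5.

E5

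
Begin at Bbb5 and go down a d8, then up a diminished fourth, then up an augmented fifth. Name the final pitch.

Bbb5 down a diminished octave → Bb4 (11 semitones).
Up a diminished fourth from Bb4: Ebb5 (4 semitones up).
An augmented fifth up from Ebb5 is Bb5.

Bb5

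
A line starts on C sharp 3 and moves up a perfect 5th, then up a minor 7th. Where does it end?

F sharp 4

A perfect fifth up from C#3 is G#3.
G#3 up a minor seventh → F#4 (10 semitones).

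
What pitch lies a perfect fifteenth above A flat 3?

A flat 5

For a fifteenth the letter name doesn't change: still A, two octaves up.
Moving 24 semitones up from Ab3 (the size of a perfect fifteenth) reaches Ab5.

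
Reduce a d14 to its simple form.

d7

Take out an octave (7 from the number): 14 − 7 = 7.
Quality carries through unchanged, so the simple form is a diminished seventh.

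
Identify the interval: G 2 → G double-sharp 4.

doubly augmented 15th

G to G is the same letter name, plus 2 octaves — that makes it a fifteenth of some quality.
A perfect fifteenth would be 24 semitones; G2 to G##4 is 26, two semitones wider, so the interval is doubly augmented.
(Equivalently, a compound doubly augmented octave: a doubly augmented octave plus an octave.)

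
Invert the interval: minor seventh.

Interval numbers invert to sum to nine: 7 + 2 = 9, so a seventh inverts to a second.
And minor becomes major under inversion, so we get a major second.

M2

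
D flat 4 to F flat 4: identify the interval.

D to F spans three letter names (D-E-F) — that makes it a third of some quality.
A major third would be 4 semitones, but Db4 to Fb4 is 3 — one semitone narrower, making it a minor third.

m3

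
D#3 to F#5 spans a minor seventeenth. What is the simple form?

m3

Each octave removed subtracts seven from the number: 17 − 14 = 3.
So a minor seventeenth is 2 octaves plus a minor third. The quality is unchanged.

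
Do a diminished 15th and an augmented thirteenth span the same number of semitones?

A diminished fifteenth spans 23 semitones; an augmented thirteenth spans 22 semitones. They differ by 1.

No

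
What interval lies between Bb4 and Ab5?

B to A spans seven letter names (B-C-D-E-F-G-A), so the interval is some kind of seventh.
Bb4 to Ab5 is 10 semitones, a half step short of the major seventh (11), so this is minor.

minor seventh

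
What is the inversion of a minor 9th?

First reduce the compound minor ninth to its simple form, a minor second.
Inverted interval numbers add to nine, so a second pairs with a seventh (2 + 7 = 9).
Quality inverts too: minor becomes major. That makes the inversion a major seventh.

major seventh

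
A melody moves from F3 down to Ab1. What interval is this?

major 13th

Descending from F3 to Ab1 is the same interval as ascending Ab1 to F3.
A to F spans six letter names (A-B-C-D-E-F), plus an octave: a thirteenth.
Counting semitones, Ab1→F3 is 21, which is the major thirteenth.
(Equivalently, a compound major sixth: a major sixth plus an octave.)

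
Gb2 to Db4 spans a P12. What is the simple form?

P5

Subtracting seven from the interval number removes an octave: 12 − 7 = 5.
So a perfect twelfth is an octave plus a perfect fifth. The quality is unchanged.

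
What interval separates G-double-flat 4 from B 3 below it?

Descending from Gbb4 to B3 is the same interval as ascending B3 to Gbb4.
B to G spans six letter names (B-C-D-E-F-G), so the interval is some kind of sixth.
B3 to Gbb4 spans 6 semitones — three semitones narrower than the major sixth (9) — giving a doubly diminished sixth.

doubly diminished sixth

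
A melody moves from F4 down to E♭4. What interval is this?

M2

Descending from F4 to Eb4 is the same interval as ascending Eb4 to F4.
E to F spans two letter names (E-F) — that makes it a second of some quality.
The major second spans 2 semitones, and Eb4 to F4 is exactly 2 semitones — so this is a major second.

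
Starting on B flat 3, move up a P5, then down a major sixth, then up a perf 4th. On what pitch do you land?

Bb3 up a perfect fifth → F4 (7 semitones).
F4 down a major sixth → Ab3 (9 semitones).
Ab3 up a perfect fourth → Db4 (5 semitones).

D flat 4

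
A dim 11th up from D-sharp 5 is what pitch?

The eleventh's letter: D up four letter names plus an octave → G.
Moving 16 semitones up from D#5 (the size of a diminished eleventh) reaches G6.

G 6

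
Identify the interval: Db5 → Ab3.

perfect eleventh

Descending from Db5 to Ab3 is the same interval as ascending Ab3 to Db5.
A to D spans four letter names (A-B-C-D), plus an octave — that makes it an eleventh of some quality.
Ab3 to Db5 is 17 semitones, matching the perfect eleventh exactly, so the quality is perfect.
(Equivalently, a compound perfect fourth: a perfect fourth plus an octave.)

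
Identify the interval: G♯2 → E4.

G to E spans six letter names (G-A-B-C-D-E), plus an octave — that makes it a thirteenth of some quality.
At 20 semitones, G#2→E4 falls one short of a major thirteenth: minor.
(Equivalently, a compound minor sixth: a minor sixth plus an octave.)

minor thirteenth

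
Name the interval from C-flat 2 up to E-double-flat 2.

C to E spans three letter names (C-D-E) — that makes it a third of some quality.
Cb2 to Ebb2 is 3 semitones, a half step short of the major third (4), so this is minor.

minor third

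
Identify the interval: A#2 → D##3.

augmented fourth

A to D spans four letter names (A-B-C-D): a fourth.
A#2 to D##3 spans 6 semitones — one semitone wider than the perfect fourth (5) — giving an augmented fourth.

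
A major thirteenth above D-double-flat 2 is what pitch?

Counting six letter names plus an octave up from D lands on B.
A major thirteenth spans 21 semitones, so from Dbb2 the target pitch is Bbb3.

B-double-flat 3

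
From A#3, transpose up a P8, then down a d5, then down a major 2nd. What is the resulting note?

A#3 up a perfect octave → A#4 (12 semitones).
A#4 down a diminished fifth → D##4 (6 semitones).
D##4 down a major second → C##4 (2 semitones).

C##4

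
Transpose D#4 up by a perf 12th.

A#5

Counting five letter names plus an octave up from D lands on A.
A perfect twelfth spans 19 semitones, so from D#4 the target pitch is A#5.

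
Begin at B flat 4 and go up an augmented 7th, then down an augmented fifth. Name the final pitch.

D 5

Up an augmented seventh from Bb4: A#5 (12 semitones up).
Down an augmented fifth from A#5: D5 (8 semitones down).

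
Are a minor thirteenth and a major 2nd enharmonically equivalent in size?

20 semitones (minor thirteenth) vs 2 semitones (major second): not equal.

No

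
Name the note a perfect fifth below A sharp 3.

Counting five letter names down from A lands on D.
Moving 7 semitones down from A#3 (the size of a perfect fifth) reaches D#3.

D sharp 3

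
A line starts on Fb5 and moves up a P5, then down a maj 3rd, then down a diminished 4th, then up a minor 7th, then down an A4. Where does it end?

Abb5

Up a perfect fifth from Fb5: Cb6 (7 semitones up).
A major third down from Cb6 is Abb5.
A diminished fourth down from Abb5 is Eb5.
Up a minor seventh from Eb5: Db6 (10 semitones up).
Down an augmented fourth from Db6: Abb5 (6 semitones down).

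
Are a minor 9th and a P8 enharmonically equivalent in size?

A minor ninth is 13 semitones but a perfect octave is 12 semitones — different sizes.

No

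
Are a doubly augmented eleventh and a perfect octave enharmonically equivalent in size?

No

A doubly augmented eleventh is 19 semitones but a perfect octave is 12 semitones — different sizes.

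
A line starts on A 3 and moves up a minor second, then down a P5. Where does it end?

E flat 3

A3 up a minor second → Bb3 (1 semitone).
Bb3 down a perfect fifth → Eb3 (7 semitones).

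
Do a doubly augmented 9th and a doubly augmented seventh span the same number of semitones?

No

A doubly augmented ninth spans 16 semitones; a doubly augmented seventh spans 13 semitones. They differ by 3.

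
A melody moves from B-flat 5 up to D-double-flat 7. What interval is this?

B to D spans three letter names (B-C-D), plus an octave, so the interval is some kind of tenth.
The major tenth is 16 semitones; here we have 14, two semitones narrower: diminished.
(Equivalently, a compound diminished third: a diminished third plus an octave.)

d10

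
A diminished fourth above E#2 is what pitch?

A2

The fourth takes the letter from E up to A.
A diminished fourth is 4 semitones; 4 semitones up from E#2 gives A2.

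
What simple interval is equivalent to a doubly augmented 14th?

AA7

Subtracting seven from the interval number removes an octave: 14 − 7 = 7.
That makes a doubly augmented fourteenth a compound doubly augmented seventh — an octave plus a doubly augmented seventh.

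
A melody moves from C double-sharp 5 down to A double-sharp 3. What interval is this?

Descending from C##5 to A##3 is the same interval as ascending A##3 to C##5.
A to C spans three letter names (A-B-C), plus an octave: a tenth.
At 15 semitones, A##3→C##5 falls one short of a major tenth: minor.
(Equivalently, a compound minor third: a minor third plus an octave.)

m10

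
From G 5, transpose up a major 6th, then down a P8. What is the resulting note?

E 5

G5 up a major sixth → E6 (9 semitones).
Down a perfect octave from E6: E5 (12 semitones down).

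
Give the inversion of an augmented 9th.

First reduce the compound augmented ninth to its simple form, an augmented second.
Inverted interval numbers add to nine, so a second pairs with a seventh (2 + 7 = 9).
Quality inverts too: augmented becomes diminished. That makes the inversion a diminished seventh.

diminished seventh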